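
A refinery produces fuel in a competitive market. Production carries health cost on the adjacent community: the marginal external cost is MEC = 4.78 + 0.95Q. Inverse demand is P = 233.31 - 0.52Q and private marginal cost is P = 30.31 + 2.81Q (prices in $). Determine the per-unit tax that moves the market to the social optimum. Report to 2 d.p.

Social marginal cost = private MC + MEC = 35.09 + 3.76Q.
Set SMC = demand: 35.09 + 3.76Q = 233.31 - 0.52Q → Q* = 46.3131.
The Pigouvian tax equals MEC at Q*: 4.78 + 0.95×46.3131 = 48.7774.

tax = $48.78 per unit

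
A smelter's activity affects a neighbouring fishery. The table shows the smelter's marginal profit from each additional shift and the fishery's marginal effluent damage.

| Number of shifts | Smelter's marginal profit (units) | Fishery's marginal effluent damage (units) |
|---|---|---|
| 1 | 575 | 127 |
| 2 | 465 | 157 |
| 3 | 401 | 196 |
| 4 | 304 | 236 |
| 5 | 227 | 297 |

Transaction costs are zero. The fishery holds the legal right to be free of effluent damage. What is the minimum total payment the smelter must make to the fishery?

716

Efficient level: marginal profit ≥ marginal effluent damage through level 4, so k* = 4.
With the fishery holding the right, the smelter must at least compensate total damage at k*: 127 + 157 + 196 + 236 = 716.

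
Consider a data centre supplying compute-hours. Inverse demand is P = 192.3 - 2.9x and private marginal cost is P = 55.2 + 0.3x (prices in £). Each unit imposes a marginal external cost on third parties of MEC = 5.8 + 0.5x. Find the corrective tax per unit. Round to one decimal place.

Social marginal cost = private MC + MEC = 61.0 + 0.8x.
Set SMC = demand: 61.0 + 0.8x = 192.3 - 2.9x → x* = 35.4865.
The Pigouvian tax equals MEC at x*: 5.8 + 0.5×35.4865 = 23.5433.

tax = £23.5 per unit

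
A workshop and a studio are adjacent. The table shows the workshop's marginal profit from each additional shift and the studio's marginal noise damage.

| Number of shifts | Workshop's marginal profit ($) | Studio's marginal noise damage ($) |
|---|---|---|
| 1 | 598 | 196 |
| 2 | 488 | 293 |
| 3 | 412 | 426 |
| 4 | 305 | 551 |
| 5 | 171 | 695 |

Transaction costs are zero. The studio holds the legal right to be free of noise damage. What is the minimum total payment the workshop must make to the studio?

Efficient level: marginal profit ≥ marginal noise damage through level 2, so k* = 2.
With the studio holding the right, the workshop must at least compensate total damage at k*: 196 + 293 = 489.

$489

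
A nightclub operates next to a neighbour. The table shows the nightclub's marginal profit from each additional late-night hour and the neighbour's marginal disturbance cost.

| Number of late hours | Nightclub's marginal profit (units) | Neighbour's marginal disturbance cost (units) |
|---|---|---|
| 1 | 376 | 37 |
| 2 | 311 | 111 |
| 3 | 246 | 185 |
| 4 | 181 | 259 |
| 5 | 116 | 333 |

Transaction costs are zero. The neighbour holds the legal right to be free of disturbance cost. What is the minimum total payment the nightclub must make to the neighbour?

333

Efficient level: marginal profit ≥ marginal disturbance cost through level 3, so k* = 3.
With the neighbour holding the right, the nightclub must at least compensate total damage at k*: 37 + 111 + 185 = 333.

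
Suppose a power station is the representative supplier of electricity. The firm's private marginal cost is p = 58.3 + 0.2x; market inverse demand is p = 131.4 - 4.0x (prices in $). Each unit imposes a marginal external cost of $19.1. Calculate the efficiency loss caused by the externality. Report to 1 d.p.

Market equilibrium (private): 58.3 + 0.2x = 131.4 - 4.0x → x_m = 17.4048.
Social marginal cost = private MC + MEC = 77.4 + 0.2x.
Set SMC = demand: 77.4 + 0.2x = 131.4 - 4.0x → x* = 12.8571.
The welfare-loss triangle has base |x_m − x*| and height MEC(x_m) (the vertical gap between SMC and demand is zero at x* and MEC at x_m).
DWL = ½ × 4.5477 × 19.1000 = 43.4305.

DWL = $43.4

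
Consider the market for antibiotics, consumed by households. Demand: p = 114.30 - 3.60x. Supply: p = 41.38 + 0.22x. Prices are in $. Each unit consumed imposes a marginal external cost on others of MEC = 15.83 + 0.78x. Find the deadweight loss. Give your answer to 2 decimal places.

Market equilibrium (private): 41.38 + 0.22x = 114.30 - 3.60x → x_m = 19.0890.
Social marginal benefit = demand − MEC = 98.47 - 4.38x.
Set SMB = MC: 98.47 - 4.38x = 41.38 + 0.22x → x* = 12.4109.
Height of the DWL triangle at x_m is MC(x_m) − SMB(x_m) = MEC(x_m) = 30.7194.
DWL = ½ × 6.6781 × 30.7194 = 102.5736.

DWL = $102.57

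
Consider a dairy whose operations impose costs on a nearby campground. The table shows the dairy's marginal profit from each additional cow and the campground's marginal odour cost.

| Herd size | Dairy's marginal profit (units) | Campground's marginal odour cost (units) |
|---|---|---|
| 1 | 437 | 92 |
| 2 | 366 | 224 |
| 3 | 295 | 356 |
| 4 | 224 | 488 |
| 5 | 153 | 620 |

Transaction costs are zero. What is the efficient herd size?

2

Bargaining reaches the level where marginal profit last exceeds marginal odour cost.
That holds through level 2 (366 ≥ 224) but not at 3 (295 < 356).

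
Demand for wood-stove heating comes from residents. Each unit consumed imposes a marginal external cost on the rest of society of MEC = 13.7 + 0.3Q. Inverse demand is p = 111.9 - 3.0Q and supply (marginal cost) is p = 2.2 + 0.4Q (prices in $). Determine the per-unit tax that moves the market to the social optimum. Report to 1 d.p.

tax = $21.5 per unit

Social marginal benefit = demand − MEC = 98.2 - 3.3Q.
Set SMB = MC: 98.2 - 3.3Q = 2.2 + 0.4Q → Q* = 25.9459.
The Pigouvian tax equals MEC at Q*: 13.7 + 0.3×25.9459 = 21.4838.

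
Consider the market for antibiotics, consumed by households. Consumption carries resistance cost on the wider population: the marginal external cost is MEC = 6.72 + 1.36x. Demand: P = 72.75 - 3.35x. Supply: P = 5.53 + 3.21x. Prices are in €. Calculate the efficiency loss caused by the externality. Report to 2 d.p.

Market equilibrium (private): 5.53 + 3.21x = 72.75 - 3.35x → x_m = 10.2470.
Social marginal benefit = demand − MEC = 66.03 - 4.71x.
Set SMB = MC: 66.03 - 4.71x = 5.53 + 3.21x → x* = 7.6389.
Between x* and x_m the wedge MC − SMB runs linearly from 0 to MEC(x_m), so the loss is a triangle.
DWL = ½ × 2.6081 × 20.6559 = 26.9363.

DWL = €26.94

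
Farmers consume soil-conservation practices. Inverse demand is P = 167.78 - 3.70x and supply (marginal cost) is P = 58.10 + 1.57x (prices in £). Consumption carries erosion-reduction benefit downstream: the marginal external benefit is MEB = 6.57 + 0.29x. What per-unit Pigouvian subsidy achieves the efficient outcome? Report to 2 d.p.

subsidy = £13.34 per unit

Social marginal benefit = demand + MEB = 174.35 - 3.41x.
Set SMB = MC: 174.35 - 3.41x = 58.10 + 1.57x → x* = 23.3434.
The Pigouvian subsidy equals MEB at x*: 6.57 + 0.29×23.3434 = 13.3396.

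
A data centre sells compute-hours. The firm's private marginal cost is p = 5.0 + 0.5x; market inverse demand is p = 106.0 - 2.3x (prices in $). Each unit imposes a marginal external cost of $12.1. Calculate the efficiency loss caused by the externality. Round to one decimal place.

DWL = $26.1

Market equilibrium (private): 5.0 + 0.5x = 106.0 - 2.3x → x_m = 36.0714.
Social marginal cost = private MC + MEC = 17.1 + 0.5x.
Set SMC = demand: 17.1 + 0.5x = 106.0 - 2.3x → x* = 31.7500.
Between x* and x_m the wedge SMC − demand runs linearly from 0 to MEC(x_m), so the loss is a triangle.
DWL = ½ × 4.3214 × 12.1000 = 26.1445.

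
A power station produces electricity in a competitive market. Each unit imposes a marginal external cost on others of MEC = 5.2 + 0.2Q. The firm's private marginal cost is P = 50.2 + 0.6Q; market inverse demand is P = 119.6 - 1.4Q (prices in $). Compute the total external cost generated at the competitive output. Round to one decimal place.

Market equilibrium (private): 50.2 + 0.6Q = 119.6 - 1.4Q → Q_m = 34.7000.
Total external cost = ∫₀^{Q_m} (5.2 + 0.2Q) dQ = 5.2×34.7000 + ½×0.2×34.7000² = 300.8490.

$300.8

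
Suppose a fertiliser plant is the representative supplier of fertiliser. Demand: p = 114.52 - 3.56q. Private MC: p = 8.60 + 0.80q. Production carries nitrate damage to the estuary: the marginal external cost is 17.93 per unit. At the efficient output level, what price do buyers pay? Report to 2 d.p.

Social marginal cost = private MC + MEC = 26.53 + 0.80q.
Set SMC = demand: 26.53 + 0.80q = 114.52 - 3.56q → q* = 20.1812.
Consumer price on the demand curve at q*: 114.52 − 3.56×20.1812 = 42.6749.

P = 42.67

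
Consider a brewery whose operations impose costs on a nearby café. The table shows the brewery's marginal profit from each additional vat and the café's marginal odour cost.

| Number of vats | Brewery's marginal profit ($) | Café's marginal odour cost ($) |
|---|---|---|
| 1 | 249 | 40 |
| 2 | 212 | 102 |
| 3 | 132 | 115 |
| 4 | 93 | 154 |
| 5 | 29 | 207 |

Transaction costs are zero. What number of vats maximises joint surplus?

Bargaining reaches the level where marginal profit last exceeds marginal odour cost.
That holds through level 3 (132 ≥ 115) but not at 4 (93 < 154).

3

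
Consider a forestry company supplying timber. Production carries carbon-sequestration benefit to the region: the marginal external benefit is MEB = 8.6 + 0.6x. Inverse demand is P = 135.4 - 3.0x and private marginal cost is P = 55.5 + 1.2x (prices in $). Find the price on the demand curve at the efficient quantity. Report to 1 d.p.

P = $61.7

Social marginal cost = private MC − MEB = 46.9 + 0.6x.
Set SMC = demand: 46.9 + 0.6x = 135.4 - 3.0x → x* = 24.5833.
Consumer price on the demand curve at x*: 135.4 − 3.0×24.5833 = 61.6501.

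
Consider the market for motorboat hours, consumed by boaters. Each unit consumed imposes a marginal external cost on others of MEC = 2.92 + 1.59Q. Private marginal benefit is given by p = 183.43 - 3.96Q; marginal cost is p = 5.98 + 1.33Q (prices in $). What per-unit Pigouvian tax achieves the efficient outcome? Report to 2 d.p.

Social marginal benefit = demand − MEC = 180.51 - 5.55Q.
Set SMB = MC: 180.51 - 5.55Q = 5.98 + 1.33Q → Q* = 25.3677.
The Pigouvian tax equals MEC at Q*: 2.92 + 1.59×25.3677 = 43.2546.

tax = $43.25 per unit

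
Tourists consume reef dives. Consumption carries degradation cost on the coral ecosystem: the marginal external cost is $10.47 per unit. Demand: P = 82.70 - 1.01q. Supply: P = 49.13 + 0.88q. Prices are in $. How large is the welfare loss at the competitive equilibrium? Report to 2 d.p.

DWL = $29.00

Market equilibrium (private): 49.13 + 0.88q = 82.70 - 1.01q → q_m = 17.7619.
Social marginal benefit = demand − MEC = 72.23 - 1.01q.
Set SMB = MC: 72.23 - 1.01q = 49.13 + 0.88q → q* = 12.2222.
Between q* and q_m the wedge MC − SMB runs linearly from 0 to MEC(q_m), so the loss is a triangle.
DWL = ½ × 5.5397 × 10.4700 = 29.0003.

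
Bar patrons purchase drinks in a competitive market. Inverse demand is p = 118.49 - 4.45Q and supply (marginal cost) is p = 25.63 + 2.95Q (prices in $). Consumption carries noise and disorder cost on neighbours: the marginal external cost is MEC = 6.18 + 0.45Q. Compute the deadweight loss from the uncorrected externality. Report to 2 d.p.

Market equilibrium (private): 25.63 + 2.95Q = 118.49 - 4.45Q → Q_m = 12.5486.
Social marginal benefit = demand − MEC = 112.31 - 4.90Q.
Set SMB = MC: 112.31 - 4.90Q = 25.63 + 2.95Q → Q* = 11.0420.
The welfare-loss triangle has base |Q_m − Q*| and height MEC(Q_m) (the vertical gap between SMB and MC is zero at Q* and MEC at Q_m).
DWL = ½ × 1.5066 × 11.8269 = 8.9092.

DWL = $8.91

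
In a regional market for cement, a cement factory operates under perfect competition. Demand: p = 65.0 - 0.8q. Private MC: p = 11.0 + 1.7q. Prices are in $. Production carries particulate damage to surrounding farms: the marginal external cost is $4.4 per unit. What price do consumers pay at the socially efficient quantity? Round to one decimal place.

P = $49.1

Social marginal cost = private MC + MEC = 15.4 + 1.7q.
Set SMC = demand: 15.4 + 1.7q = 65.0 - 0.8q → q* = 19.8400.
Consumer price on the demand curve at q*: 65.0 − 0.8×19.8400 = 49.1280.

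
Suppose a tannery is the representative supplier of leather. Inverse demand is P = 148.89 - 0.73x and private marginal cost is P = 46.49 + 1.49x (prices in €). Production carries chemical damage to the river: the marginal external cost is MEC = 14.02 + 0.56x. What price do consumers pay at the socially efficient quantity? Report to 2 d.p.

P = €125.68

Social marginal cost = private MC + MEC = 60.51 + 2.05x.
Set SMC = demand: 60.51 + 2.05x = 148.89 - 0.73x → x* = 31.7914.
Consumer price on the demand curve at x*: 148.89 − 0.73×31.7914 = 125.6823.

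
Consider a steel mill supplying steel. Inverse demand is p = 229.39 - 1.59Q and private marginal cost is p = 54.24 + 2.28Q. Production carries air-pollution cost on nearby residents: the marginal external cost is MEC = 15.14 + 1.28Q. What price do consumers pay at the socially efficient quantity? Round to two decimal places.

P = 179.99

Social marginal cost = private MC + MEC = 69.38 + 3.56Q.
Set SMC = demand: 69.38 + 3.56Q = 229.39 - 1.59Q → Q* = 31.0699.
Consumer price on the demand curve at Q*: 229.39 − 1.59×31.0699 = 179.9889.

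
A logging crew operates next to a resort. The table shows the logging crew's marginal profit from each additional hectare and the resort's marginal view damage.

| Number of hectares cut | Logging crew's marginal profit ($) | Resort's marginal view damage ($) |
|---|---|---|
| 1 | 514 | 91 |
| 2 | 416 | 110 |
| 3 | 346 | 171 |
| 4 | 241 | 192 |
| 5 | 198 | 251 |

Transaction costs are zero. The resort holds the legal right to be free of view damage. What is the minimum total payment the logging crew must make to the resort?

Efficient level: marginal profit ≥ marginal view damage through level 4, so k* = 4.
With the resort holding the right, the logging crew must at least compensate total damage at k*: 91 + 110 + 171 + 192 = 564.

$564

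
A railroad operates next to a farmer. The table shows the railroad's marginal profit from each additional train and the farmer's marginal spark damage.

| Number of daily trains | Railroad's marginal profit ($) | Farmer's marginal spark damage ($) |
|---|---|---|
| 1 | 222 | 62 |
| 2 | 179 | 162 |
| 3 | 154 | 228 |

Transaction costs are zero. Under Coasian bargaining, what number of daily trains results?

Bargaining reaches the level where marginal profit last exceeds marginal spark damage.
That holds through level 2 (179 ≥ 162) but not at 3 (154 < 228).

2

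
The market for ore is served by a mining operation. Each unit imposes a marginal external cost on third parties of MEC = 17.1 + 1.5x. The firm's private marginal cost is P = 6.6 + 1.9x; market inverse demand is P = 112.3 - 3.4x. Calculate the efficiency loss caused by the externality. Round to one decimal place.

Market equilibrium (private): 6.6 + 1.9x = 112.3 - 3.4x → x_m = 19.9434.
Social marginal cost = private MC + MEC = 23.7 + 3.4x.
Set SMC = demand: 23.7 + 3.4x = 112.3 - 3.4x → x* = 13.0294.
Between x* and x_m the wedge SMC − demand runs linearly from 0 to MEC(x_m), so the loss is a triangle.
DWL = ½ × 6.9140 × 47.0151 = 162.5312.

DWL = 162.5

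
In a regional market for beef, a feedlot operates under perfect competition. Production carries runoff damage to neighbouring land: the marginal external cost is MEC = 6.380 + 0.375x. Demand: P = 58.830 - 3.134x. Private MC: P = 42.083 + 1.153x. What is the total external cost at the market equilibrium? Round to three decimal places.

27.785

Market equilibrium (private): 42.083 + 1.153x = 58.830 - 3.134x → x_m = 3.9065.
Total external cost = ∫₀^{x_m} (6.380 + 0.375x) dx = 6.380×3.9065 + ½×0.375×3.9065² = 27.7849.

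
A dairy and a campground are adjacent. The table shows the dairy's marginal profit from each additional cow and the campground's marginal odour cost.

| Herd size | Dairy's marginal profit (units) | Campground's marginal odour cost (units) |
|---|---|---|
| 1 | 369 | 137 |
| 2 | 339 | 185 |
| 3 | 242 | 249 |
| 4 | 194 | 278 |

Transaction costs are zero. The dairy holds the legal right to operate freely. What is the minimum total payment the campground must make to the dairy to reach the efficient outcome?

Left alone the dairy would choose level 4 (marginal profit stays positive).
Efficient level: k* = 2 (marginal profit ≥ marginal odour cost through 2).
The campground must at least cover the dairy's forgone profit from cutting 4→2: 242 + 194 = 436.

436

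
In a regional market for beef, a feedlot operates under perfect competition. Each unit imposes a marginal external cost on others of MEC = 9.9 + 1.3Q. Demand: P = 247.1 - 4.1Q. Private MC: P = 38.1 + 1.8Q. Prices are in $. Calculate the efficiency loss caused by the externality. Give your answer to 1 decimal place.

DWL = $217.4

Market equilibrium (private): 38.1 + 1.8Q = 247.1 - 4.1Q → Q_m = 35.4237.
Social marginal cost = private MC + MEC = 48.0 + 3.1Q.
Set SMC = demand: 48.0 + 3.1Q = 247.1 - 4.1Q → Q* = 27.6528.
The welfare-loss triangle has base |Q_m − Q*| and height MEC(Q_m) (the vertical gap between SMC and demand is zero at Q* and MEC at Q_m).
DWL = ½ × 7.7709 × 55.9508 = 217.3940.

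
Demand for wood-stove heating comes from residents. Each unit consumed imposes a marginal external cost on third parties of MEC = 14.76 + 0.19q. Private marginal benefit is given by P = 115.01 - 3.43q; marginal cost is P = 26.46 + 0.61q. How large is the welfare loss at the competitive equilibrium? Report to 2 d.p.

DWL = 42.33

Market equilibrium (private): 26.46 + 0.61q = 115.01 - 3.43q → q_m = 21.9183.
Social marginal benefit = demand − MEC = 100.25 - 3.62q.
Set SMB = MC: 100.25 - 3.62q = 26.46 + 0.61q → q* = 17.4444.
Between q* and q_m the wedge MC − SMB runs linearly from 0 to MEC(q_m), so the loss is a triangle.
DWL = ½ × 4.4739 × 18.9245 = 42.3332.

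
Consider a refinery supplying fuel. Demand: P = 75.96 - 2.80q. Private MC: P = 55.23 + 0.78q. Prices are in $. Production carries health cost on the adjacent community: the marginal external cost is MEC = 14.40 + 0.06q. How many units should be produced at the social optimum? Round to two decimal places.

Social marginal cost = private MC + MEC = 69.63 + 0.84q.
Set SMC = demand: 69.63 + 0.84q = 75.96 - 2.80q → q* = 1.7390.

q* = 1.74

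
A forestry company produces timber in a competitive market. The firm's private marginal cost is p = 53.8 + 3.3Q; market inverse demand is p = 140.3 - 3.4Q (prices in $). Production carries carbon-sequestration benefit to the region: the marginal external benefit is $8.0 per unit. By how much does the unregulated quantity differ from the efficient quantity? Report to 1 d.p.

1.2 units

Market equilibrium (private): 53.8 + 3.3Q = 140.3 - 3.4Q → Q_m = 12.9104.
Social marginal cost = private MC − MEB = 45.8 + 3.3Q.
Set SMC = demand: 45.8 + 3.3Q = 140.3 - 3.4Q → Q* = 14.1045.
Gap = |12.9104 − 14.1045| = 1.1941.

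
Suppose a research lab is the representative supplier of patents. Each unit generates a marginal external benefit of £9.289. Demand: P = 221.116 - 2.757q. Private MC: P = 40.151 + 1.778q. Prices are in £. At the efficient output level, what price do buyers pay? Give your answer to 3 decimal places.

Social marginal cost = private MC − MEB = 30.862 + 1.778q.
Set SMC = demand: 30.862 + 1.778q = 221.116 - 2.757q → q* = 41.9524.
Consumer price on the demand curve at q*: 221.116 − 2.757×41.9524 = 105.4532.

P = £105.453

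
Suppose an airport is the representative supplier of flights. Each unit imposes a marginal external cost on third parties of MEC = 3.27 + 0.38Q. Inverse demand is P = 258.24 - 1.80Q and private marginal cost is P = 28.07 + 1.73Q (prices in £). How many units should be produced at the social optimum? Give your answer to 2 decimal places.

Q* = 58.03

Social marginal cost = private MC + MEC = 31.34 + 2.11Q.
Set SMC = demand: 31.34 + 2.11Q = 258.24 - 1.80Q → Q* = 58.0307.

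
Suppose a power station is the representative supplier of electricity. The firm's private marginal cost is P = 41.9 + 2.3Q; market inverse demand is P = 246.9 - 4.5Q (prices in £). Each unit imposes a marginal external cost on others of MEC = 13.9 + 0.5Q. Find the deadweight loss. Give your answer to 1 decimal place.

DWL = £57.5

Market equilibrium (private): 41.9 + 2.3Q = 246.9 - 4.5Q → Q_m = 30.1471.
Social marginal cost = private MC + MEC = 55.8 + 2.8Q.
Set SMC = demand: 55.8 + 2.8Q = 246.9 - 4.5Q → Q* = 26.1781.
Height of the DWL triangle at Q_m is SMC(Q_m) − demand(Q_m) = MEC(Q_m) = 28.9735.
DWL = ½ × 3.9690 × 28.9735 = 57.4979.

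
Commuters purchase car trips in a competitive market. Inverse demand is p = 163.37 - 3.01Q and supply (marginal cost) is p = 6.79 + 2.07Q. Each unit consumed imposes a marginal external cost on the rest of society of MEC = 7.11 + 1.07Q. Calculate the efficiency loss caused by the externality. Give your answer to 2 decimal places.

DWL = 130.67

Market equilibrium (private): 6.79 + 2.07Q = 163.37 - 3.01Q → Q_m = 30.8228.
Social marginal benefit = demand − MEC = 156.26 - 4.08Q.
Set SMB = MC: 156.26 - 4.08Q = 6.79 + 2.07Q → Q* = 24.3041.
The welfare-loss triangle has base |Q_m − Q*| and height MEC(Q_m) (the vertical gap between SMB and MC is zero at Q* and MEC at Q_m).
DWL = ½ × 6.5187 × 40.0904 = 130.6686.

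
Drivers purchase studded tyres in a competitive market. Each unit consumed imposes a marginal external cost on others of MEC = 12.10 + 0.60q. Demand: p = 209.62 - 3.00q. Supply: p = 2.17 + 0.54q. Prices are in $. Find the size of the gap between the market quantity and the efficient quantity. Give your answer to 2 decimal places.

Market equilibrium (private): 2.17 + 0.54q = 209.62 - 3.00q → q_m = 58.6017.
Social marginal benefit = demand − MEC = 197.52 - 3.60q.
Set SMB = MC: 197.52 - 3.60q = 2.17 + 0.54q → q* = 47.1860.
Gap = |58.6017 − 47.1860| = 11.4157.

11.42 units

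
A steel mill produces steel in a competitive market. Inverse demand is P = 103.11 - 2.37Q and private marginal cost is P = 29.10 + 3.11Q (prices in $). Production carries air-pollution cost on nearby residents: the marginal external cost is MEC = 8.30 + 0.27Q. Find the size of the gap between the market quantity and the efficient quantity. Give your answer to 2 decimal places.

2.08 units

Market equilibrium (private): 29.10 + 3.11Q = 103.11 - 2.37Q → Q_m = 13.5055.
Social marginal cost = private MC + MEC = 37.40 + 3.38Q.
Set SMC = demand: 37.40 + 3.38Q = 103.11 - 2.37Q → Q* = 11.4278.
Gap = |13.5055 − 11.4278| = 2.0777.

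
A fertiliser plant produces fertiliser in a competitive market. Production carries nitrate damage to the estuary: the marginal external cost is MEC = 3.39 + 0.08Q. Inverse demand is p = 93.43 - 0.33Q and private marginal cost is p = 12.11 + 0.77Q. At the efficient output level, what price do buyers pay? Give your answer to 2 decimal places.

P = 71.64

Social marginal cost = private MC + MEC = 15.50 + 0.85Q.
Set SMC = demand: 15.50 + 0.85Q = 93.43 - 0.33Q → Q* = 66.0424.
Consumer price on the demand curve at Q*: 93.43 − 0.33×66.0424 = 71.6360.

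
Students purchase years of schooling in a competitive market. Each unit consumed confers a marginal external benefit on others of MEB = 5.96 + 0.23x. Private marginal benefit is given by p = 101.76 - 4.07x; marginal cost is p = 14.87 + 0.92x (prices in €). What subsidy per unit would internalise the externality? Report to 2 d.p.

Social marginal benefit = demand + MEB = 107.72 - 3.84x.
Set SMB = MC: 107.72 - 3.84x = 14.87 + 0.92x → x* = 19.5063.
The Pigouvian subsidy equals MEB at x*: 5.96 + 0.23×19.5063 = 10.4464.

subsidy = €10.45 per unit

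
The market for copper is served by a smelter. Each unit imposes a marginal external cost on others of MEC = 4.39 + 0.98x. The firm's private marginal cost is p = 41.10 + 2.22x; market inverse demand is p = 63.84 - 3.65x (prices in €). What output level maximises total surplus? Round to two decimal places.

x* = 2.68

Social marginal cost = private MC + MEC = 45.49 + 3.20x.
Set SMC = demand: 45.49 + 3.20x = 63.84 - 3.65x → x* = 2.6788.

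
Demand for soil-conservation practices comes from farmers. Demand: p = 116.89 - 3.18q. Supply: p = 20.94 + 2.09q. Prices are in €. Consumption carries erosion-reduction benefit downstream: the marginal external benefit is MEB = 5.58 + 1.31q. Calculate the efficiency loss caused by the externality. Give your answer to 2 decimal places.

Market equilibrium (private): 20.94 + 2.09q = 116.89 - 3.18q → q_m = 18.2068.
Social marginal benefit = demand + MEB = 122.47 - 1.87q.
Set SMB = MC: 122.47 - 1.87q = 20.94 + 2.09q → q* = 25.6389.
The welfare-loss triangle has base |q_m − q*| and height MEB(q_m) (the vertical gap between SMB and MC is zero at q* and MEB at q_m).
DWL = ½ × 7.4321 × 29.4309 = 109.3667.

DWL = €109.37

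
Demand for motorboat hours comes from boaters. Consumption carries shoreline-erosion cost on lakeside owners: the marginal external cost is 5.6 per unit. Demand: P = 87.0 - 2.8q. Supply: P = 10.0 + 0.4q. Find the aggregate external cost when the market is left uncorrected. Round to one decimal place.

134.8

Market equilibrium (private): 10.0 + 0.4q = 87.0 - 2.8q → q_m = 24.0625.
Total external cost = MEC × q_m = 5.6 × 24.0625 = 134.7500.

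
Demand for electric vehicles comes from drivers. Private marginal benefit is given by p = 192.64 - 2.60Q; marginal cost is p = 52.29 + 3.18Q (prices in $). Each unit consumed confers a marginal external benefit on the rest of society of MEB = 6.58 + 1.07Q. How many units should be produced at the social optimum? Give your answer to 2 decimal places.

Social marginal benefit = demand + MEB = 199.22 - 1.53Q.
Set SMB = MC: 199.22 - 1.53Q = 52.29 + 3.18Q → Q* = 31.1953.

Q* = 31.20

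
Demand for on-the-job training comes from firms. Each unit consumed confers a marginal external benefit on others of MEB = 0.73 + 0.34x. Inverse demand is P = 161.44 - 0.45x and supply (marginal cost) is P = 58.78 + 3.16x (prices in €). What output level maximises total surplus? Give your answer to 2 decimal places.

x* = 31.62

Social marginal benefit = demand + MEB = 162.17 - 0.11x.
Set SMB = MC: 162.17 - 0.11x = 58.78 + 3.16x → x* = 31.6177.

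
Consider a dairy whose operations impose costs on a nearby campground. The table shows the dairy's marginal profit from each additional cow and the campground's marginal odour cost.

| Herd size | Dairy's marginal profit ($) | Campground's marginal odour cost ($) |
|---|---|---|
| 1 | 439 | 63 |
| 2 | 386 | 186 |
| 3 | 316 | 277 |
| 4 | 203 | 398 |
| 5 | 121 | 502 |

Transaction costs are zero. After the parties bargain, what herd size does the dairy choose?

3

Bargaining reaches the level where marginal profit last exceeds marginal odour cost.
That holds through level 3 (316 ≥ 277) but not at 4 (203 < 398).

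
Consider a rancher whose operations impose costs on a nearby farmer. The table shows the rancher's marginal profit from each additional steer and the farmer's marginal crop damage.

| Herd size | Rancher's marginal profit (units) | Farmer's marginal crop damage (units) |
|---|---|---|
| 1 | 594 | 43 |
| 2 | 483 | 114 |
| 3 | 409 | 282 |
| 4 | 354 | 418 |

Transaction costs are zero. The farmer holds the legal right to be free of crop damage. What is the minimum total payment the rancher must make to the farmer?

Efficient level: marginal profit ≥ marginal crop damage through level 3, so k* = 3.
With the farmer holding the right, the rancher must at least compensate total damage at k*: 43 + 114 + 282 = 439.

439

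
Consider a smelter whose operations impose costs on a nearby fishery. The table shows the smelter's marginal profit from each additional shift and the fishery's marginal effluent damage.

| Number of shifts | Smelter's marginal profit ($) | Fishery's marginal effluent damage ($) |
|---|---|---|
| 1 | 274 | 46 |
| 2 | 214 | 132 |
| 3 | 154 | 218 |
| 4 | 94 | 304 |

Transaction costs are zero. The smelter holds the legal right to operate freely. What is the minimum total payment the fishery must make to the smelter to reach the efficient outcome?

Left alone the smelter would choose level 4 (marginal profit stays positive).
Efficient level: k* = 2 (marginal profit ≥ marginal effluent damage through 2).
The fishery must at least cover the smelter's forgone profit from cutting 4→2: 154 + 94 = 248.

$248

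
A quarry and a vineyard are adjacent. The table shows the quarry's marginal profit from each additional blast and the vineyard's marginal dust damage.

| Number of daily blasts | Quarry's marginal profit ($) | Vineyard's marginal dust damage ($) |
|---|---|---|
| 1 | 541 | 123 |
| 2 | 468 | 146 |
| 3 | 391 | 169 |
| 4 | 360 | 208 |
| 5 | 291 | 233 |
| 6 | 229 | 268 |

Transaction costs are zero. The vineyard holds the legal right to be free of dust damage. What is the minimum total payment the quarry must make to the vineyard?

Efficient level: marginal profit ≥ marginal dust damage through level 5, so k* = 5.
With the vineyard holding the right, the quarry must at least compensate total damage at k*: 123 + 146 + 169 + 208 + 233 = 879.

$879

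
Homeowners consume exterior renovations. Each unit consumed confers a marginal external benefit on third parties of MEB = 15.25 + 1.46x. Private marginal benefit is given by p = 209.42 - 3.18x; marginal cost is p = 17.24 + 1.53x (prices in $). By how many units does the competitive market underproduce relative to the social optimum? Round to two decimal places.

23.02 units

Market equilibrium (private): 17.24 + 1.53x = 209.42 - 3.18x → x_m = 40.8025.
Social marginal benefit = demand + MEB = 224.67 - 1.72x.
Set SMB = MC: 224.67 - 1.72x = 17.24 + 1.53x → x* = 63.8246.
Gap = |40.8025 − 63.8246| = 23.0221.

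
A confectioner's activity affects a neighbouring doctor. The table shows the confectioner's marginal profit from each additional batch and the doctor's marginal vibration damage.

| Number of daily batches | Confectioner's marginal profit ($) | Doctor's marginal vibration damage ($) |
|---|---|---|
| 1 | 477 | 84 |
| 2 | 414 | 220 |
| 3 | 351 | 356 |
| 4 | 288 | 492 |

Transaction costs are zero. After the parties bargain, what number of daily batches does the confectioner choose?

2

Bargaining reaches the level where marginal profit last exceeds marginal vibration damage.
That holds through level 2 (414 ≥ 220) but not at 3 (351 < 356).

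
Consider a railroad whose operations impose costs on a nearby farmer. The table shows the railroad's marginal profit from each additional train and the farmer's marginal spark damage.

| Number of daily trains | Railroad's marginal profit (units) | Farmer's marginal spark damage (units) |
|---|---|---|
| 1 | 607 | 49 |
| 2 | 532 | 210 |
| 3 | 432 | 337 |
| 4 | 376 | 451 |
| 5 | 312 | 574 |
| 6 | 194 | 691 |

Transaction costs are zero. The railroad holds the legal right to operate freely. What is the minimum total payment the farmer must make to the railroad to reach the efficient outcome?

882

Left alone the railroad would choose level 6 (marginal profit stays positive).
Efficient level: k* = 3 (marginal profit ≥ marginal spark damage through 3).
The farmer must at least cover the railroad's forgone profit from cutting 6→3: 376 + 312 + 194 = 882.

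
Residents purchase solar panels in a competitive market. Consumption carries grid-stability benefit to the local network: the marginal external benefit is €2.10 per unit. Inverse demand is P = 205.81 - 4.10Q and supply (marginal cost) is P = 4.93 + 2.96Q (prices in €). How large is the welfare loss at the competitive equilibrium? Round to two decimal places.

DWL = €0.31

Market equilibrium (private): 4.93 + 2.96Q = 205.81 - 4.10Q → Q_m = 28.4533.
Social marginal benefit = demand + MEB = 207.91 - 4.10Q.
Set SMB = MC: 207.91 - 4.10Q = 4.93 + 2.96Q → Q* = 28.7507.
The welfare-loss triangle has base |Q_m − Q*| and height MEB(Q_m) (the vertical gap between SMB and MC is zero at Q* and MEB at Q_m).
DWL = ½ × 0.2974 × 2.1000 = 0.3123.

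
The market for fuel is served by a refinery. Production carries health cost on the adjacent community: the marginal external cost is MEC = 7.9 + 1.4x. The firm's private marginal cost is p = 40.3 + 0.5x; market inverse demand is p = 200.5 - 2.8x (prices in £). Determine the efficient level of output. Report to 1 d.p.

x* = 32.4

Social marginal cost = private MC + MEC = 48.2 + 1.9x.
Set SMC = demand: 48.2 + 1.9x = 200.5 - 2.8x → x* = 32.4043.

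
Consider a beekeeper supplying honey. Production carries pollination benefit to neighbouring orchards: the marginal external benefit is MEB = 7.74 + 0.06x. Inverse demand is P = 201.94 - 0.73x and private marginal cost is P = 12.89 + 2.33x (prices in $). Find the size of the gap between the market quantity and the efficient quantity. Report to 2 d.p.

3.82 units

Market equilibrium (private): 12.89 + 2.33x = 201.94 - 0.73x → x_m = 61.7810.
Social marginal cost = private MC − MEB = 5.15 + 2.27x.
Set SMC = demand: 5.15 + 2.27x = 201.94 - 0.73x → x* = 65.5967.
Gap = |61.7810 − 65.5967| = 3.8157.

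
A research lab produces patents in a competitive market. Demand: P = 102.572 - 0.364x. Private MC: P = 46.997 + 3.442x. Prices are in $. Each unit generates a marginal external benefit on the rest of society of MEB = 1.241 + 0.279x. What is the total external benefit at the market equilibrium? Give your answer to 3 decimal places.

$47.865

Market equilibrium (private): 46.997 + 3.442x = 102.572 - 0.364x → x_m = 14.6019.
Total external benefit = ∫₀^{x_m} (1.241 + 0.279x) dx = 1.241×14.6019 + ½×0.279×14.6019² = 47.8645.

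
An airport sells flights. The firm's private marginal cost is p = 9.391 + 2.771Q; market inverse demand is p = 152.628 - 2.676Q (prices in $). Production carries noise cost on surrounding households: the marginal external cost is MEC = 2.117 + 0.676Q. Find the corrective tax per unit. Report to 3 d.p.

tax = $17.697 per unit

Social marginal cost = private MC + MEC = 11.508 + 3.447Q.
Set SMC = demand: 11.508 + 3.447Q = 152.628 - 2.676Q → Q* = 23.0475.
The Pigouvian tax equals MEC at Q*: 2.117 + 0.676×23.0475 = 17.6971.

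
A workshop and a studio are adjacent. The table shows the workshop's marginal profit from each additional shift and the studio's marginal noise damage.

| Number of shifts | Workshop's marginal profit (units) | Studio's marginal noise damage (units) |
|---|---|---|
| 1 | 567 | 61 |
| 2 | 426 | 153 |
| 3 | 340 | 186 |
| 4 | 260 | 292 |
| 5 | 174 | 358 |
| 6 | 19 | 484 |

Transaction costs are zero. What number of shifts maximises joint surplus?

3

Bargaining reaches the level where marginal profit last exceeds marginal noise damage.
That holds through level 3 (340 ≥ 186) but not at 4 (260 < 292).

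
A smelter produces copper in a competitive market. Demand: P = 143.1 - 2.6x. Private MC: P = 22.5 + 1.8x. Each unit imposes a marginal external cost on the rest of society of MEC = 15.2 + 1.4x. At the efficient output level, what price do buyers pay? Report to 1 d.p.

Social marginal cost = private MC + MEC = 37.7 + 3.2x.
Set SMC = demand: 37.7 + 3.2x = 143.1 - 2.6x → x* = 18.1724.
Consumer price on the demand curve at x*: 143.1 − 2.6×18.1724 = 95.8518.

P = 95.9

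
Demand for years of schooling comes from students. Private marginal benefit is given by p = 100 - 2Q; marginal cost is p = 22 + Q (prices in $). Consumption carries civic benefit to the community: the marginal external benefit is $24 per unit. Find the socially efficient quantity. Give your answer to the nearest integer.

Q* = 34

Social marginal benefit = demand + MEB = 124 - 2Q.
Set SMB = MC: 124 - 2Q = 22 + Q → Q* = 34.0000.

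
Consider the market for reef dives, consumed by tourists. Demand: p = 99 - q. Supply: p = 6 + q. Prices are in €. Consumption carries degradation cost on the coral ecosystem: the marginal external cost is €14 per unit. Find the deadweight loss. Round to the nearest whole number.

Market equilibrium (private): 6 + q = 99 - q → q_m = 46.5000.
Social marginal benefit = demand − MEC = 85 - q.
Set SMB = MC: 85 - q = 6 + q → q* = 39.5000.
The welfare-loss triangle has base |q_m − q*| and height MEC(q_m) (the vertical gap between SMB and MC is zero at q* and MEC at q_m).
DWL = ½ × 7.0000 × 14.0000 = 49.0000.

DWL = €49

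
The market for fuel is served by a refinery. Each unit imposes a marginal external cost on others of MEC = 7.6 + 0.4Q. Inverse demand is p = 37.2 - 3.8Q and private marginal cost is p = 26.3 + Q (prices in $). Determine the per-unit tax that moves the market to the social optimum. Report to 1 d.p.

tax = $7.9 per unit

Social marginal cost = private MC + MEC = 33.9 + 1.4Q.
Set SMC = demand: 33.9 + 1.4Q = 37.2 - 3.8Q → Q* = 0.6346.
The Pigouvian tax equals MEC at Q*: 7.6 + 0.4×0.6346 = 7.8538.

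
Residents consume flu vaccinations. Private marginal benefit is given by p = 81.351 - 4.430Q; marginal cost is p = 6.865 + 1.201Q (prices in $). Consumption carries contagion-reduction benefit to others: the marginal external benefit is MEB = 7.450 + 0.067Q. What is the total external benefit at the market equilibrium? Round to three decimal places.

$104.409

Market equilibrium (private): 6.865 + 1.201Q = 81.351 - 4.430Q → Q_m = 13.2278.
Total external benefit = ∫₀^{Q_m} (7.450 + 0.067Q) dQ = 7.450×13.2278 + ½×0.067×13.2278² = 104.4088.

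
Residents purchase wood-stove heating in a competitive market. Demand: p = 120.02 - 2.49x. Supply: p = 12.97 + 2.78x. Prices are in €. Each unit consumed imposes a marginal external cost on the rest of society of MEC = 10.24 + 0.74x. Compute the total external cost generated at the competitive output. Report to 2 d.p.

Market equilibrium (private): 12.97 + 2.78x = 120.02 - 2.49x → x_m = 20.3131.
Total external cost = ∫₀^{x_m} (10.24 + 0.74x) dx = 10.24×20.3131 + ½×0.74×20.3131² = 360.6763.

€360.68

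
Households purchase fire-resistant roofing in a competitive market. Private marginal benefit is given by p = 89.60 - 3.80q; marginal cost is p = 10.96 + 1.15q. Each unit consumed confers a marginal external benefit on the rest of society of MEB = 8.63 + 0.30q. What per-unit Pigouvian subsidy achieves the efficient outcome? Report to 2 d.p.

Social marginal benefit = demand + MEB = 98.23 - 3.50q.
Set SMB = MC: 98.23 - 3.50q = 10.96 + 1.15q → q* = 18.7677.
The Pigouvian subsidy equals MEB at q*: 8.63 + 0.30×18.7677 = 14.2603.

subsidy = 14.26 per unit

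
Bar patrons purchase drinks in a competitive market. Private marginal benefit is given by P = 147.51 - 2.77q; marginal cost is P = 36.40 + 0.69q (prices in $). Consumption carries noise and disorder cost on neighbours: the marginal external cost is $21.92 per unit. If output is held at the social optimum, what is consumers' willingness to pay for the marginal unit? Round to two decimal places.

Social marginal benefit = demand − MEC = 125.59 - 2.77q.
Set SMB = MC: 125.59 - 2.77q = 36.40 + 0.69q → q* = 25.7775.
Consumer price on the demand curve at q*: 147.51 − 2.77×25.7775 = 76.1063.

P = $76.11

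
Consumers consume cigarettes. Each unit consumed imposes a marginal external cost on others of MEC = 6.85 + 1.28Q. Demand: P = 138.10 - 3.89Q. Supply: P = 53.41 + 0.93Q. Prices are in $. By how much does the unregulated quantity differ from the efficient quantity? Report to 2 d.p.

Market equilibrium (private): 53.41 + 0.93Q = 138.10 - 3.89Q → Q_m = 17.5705.
Social marginal benefit = demand − MEC = 131.25 - 5.17Q.
Set SMB = MC: 131.25 - 5.17Q = 53.41 + 0.93Q → Q* = 12.7607.
Gap = |17.5705 − 12.7607| = 4.8098.

4.81 units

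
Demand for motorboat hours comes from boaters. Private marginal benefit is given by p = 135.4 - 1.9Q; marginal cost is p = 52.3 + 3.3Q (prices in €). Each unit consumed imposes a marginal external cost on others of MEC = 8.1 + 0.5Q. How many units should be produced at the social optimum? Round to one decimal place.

Q* = 13.2

Social marginal benefit = demand − MEC = 127.3 - 2.4Q.
Set SMB = MC: 127.3 - 2.4Q = 52.3 + 3.3Q → Q* = 13.1579.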